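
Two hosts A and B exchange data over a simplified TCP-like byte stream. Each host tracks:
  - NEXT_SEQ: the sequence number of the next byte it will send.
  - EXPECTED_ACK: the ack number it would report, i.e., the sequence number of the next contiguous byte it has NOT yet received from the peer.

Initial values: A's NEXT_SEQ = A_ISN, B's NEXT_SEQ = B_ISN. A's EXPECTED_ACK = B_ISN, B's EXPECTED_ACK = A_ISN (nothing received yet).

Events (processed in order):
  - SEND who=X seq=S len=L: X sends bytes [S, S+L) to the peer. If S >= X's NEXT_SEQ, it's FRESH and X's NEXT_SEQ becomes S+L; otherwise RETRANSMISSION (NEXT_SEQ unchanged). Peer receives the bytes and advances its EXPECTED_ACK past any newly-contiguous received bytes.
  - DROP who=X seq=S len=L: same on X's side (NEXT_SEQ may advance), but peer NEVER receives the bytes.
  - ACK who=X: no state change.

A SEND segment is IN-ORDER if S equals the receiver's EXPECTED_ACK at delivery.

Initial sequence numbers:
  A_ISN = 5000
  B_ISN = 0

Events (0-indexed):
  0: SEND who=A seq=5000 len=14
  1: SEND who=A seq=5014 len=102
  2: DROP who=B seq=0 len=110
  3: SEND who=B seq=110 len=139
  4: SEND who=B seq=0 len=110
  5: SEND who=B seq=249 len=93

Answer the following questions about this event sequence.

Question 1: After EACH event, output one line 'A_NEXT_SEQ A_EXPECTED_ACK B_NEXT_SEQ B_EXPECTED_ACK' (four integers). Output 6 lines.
5014 0 0 5014
5116 0 0 5116
5116 0 110 5116
5116 0 249 5116
5116 249 249 5116
5116 342 342 5116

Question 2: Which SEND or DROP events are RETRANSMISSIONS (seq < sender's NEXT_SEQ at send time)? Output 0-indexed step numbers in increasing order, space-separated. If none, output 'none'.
Answer: 4

Derivation:
Step 0: SEND seq=5000 -> fresh
Step 1: SEND seq=5014 -> fresh
Step 2: DROP seq=0 -> fresh
Step 3: SEND seq=110 -> fresh
Step 4: SEND seq=0 -> retransmit
Step 5: SEND seq=249 -> fresh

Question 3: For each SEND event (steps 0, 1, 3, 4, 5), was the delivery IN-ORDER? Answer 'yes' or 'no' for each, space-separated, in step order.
Step 0: SEND seq=5000 -> in-order
Step 1: SEND seq=5014 -> in-order
Step 3: SEND seq=110 -> out-of-order
Step 4: SEND seq=0 -> in-order
Step 5: SEND seq=249 -> in-order

Answer: yes yes no yes yes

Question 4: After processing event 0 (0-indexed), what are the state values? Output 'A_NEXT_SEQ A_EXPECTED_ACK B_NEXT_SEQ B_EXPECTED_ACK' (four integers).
After event 0: A_seq=5014 A_ack=0 B_seq=0 B_ack=5014

5014 0 0 5014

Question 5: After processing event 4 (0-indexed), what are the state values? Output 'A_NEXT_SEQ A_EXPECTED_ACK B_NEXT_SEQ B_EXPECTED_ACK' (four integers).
After event 0: A_seq=5014 A_ack=0 B_seq=0 B_ack=5014
After event 1: A_seq=5116 A_ack=0 B_seq=0 B_ack=5116
After event 2: A_seq=5116 A_ack=0 B_seq=110 B_ack=5116
After event 3: A_seq=5116 A_ack=0 B_seq=249 B_ack=5116
After event 4: A_seq=5116 A_ack=249 B_seq=249 B_ack=5116

5116 249 249 5116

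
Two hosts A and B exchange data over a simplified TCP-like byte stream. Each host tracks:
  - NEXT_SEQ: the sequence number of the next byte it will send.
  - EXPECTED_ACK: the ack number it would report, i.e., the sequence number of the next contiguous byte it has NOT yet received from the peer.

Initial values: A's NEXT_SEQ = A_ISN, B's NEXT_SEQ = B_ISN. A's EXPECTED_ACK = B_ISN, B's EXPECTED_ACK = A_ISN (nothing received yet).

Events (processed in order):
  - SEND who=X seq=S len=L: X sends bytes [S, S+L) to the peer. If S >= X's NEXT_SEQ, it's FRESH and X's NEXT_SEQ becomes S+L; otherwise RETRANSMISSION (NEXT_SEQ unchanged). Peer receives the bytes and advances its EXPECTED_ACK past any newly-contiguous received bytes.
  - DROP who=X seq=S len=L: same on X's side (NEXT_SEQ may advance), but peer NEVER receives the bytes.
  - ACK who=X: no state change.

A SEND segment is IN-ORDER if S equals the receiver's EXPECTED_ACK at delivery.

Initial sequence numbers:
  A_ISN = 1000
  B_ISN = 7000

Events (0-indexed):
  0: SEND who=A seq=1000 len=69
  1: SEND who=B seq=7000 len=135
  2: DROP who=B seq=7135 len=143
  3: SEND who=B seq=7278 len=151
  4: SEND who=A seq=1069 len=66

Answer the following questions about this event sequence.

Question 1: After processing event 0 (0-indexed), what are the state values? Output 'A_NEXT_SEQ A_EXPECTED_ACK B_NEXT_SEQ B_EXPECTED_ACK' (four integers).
After event 0: A_seq=1069 A_ack=7000 B_seq=7000 B_ack=1069

1069 7000 7000 1069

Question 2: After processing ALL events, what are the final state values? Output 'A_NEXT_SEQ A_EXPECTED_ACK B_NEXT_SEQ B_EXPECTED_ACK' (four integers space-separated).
After event 0: A_seq=1069 A_ack=7000 B_seq=7000 B_ack=1069
After event 1: A_seq=1069 A_ack=7135 B_seq=7135 B_ack=1069
After event 2: A_seq=1069 A_ack=7135 B_seq=7278 B_ack=1069
After event 3: A_seq=1069 A_ack=7135 B_seq=7429 B_ack=1069
After event 4: A_seq=1135 A_ack=7135 B_seq=7429 B_ack=1135

Answer: 1135 7135 7429 1135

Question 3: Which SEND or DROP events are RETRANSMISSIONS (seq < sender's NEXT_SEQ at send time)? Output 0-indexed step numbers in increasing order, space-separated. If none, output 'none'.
Step 0: SEND seq=1000 -> fresh
Step 1: SEND seq=7000 -> fresh
Step 2: DROP seq=7135 -> fresh
Step 3: SEND seq=7278 -> fresh
Step 4: SEND seq=1069 -> fresh

Answer: none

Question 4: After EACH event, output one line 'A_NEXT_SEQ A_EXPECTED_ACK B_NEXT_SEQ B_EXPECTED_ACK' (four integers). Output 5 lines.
1069 7000 7000 1069
1069 7135 7135 1069
1069 7135 7278 1069
1069 7135 7429 1069
1135 7135 7429 1135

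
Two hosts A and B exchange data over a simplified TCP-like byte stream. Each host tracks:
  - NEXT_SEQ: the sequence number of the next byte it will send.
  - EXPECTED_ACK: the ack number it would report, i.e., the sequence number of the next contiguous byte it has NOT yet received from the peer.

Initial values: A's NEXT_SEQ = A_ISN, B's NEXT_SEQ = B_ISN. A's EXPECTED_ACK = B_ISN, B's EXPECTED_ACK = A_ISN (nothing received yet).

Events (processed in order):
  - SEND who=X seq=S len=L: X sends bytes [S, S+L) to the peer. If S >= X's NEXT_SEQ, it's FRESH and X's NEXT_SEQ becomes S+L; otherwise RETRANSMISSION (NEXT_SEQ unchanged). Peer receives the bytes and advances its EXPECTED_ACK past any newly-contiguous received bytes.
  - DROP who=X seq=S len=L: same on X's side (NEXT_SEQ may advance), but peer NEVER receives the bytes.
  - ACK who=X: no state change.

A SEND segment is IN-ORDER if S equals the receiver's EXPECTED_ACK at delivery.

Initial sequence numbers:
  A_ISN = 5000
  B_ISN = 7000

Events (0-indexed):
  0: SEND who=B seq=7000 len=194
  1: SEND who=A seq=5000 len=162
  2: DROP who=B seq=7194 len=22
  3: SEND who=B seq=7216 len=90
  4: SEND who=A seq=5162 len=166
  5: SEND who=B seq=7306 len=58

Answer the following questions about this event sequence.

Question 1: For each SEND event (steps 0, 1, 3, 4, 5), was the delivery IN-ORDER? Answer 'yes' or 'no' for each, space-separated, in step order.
Step 0: SEND seq=7000 -> in-order
Step 1: SEND seq=5000 -> in-order
Step 3: SEND seq=7216 -> out-of-order
Step 4: SEND seq=5162 -> in-order
Step 5: SEND seq=7306 -> out-of-order

Answer: yes yes no yes no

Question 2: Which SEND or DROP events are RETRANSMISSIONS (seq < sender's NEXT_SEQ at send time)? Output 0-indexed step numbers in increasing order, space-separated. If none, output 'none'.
Step 0: SEND seq=7000 -> fresh
Step 1: SEND seq=5000 -> fresh
Step 2: DROP seq=7194 -> fresh
Step 3: SEND seq=7216 -> fresh
Step 4: SEND seq=5162 -> fresh
Step 5: SEND seq=7306 -> fresh

Answer: none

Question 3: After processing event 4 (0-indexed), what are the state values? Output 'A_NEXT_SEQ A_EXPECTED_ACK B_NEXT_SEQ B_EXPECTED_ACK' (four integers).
After event 0: A_seq=5000 A_ack=7194 B_seq=7194 B_ack=5000
After event 1: A_seq=5162 A_ack=7194 B_seq=7194 B_ack=5162
After event 2: A_seq=5162 A_ack=7194 B_seq=7216 B_ack=5162
After event 3: A_seq=5162 A_ack=7194 B_seq=7306 B_ack=5162
After event 4: A_seq=5328 A_ack=7194 B_seq=7306 B_ack=5328

5328 7194 7306 5328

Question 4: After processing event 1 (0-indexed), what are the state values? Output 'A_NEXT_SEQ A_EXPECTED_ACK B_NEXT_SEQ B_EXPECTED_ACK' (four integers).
After event 0: A_seq=5000 A_ack=7194 B_seq=7194 B_ack=5000
After event 1: A_seq=5162 A_ack=7194 B_seq=7194 B_ack=5162

5162 7194 7194 5162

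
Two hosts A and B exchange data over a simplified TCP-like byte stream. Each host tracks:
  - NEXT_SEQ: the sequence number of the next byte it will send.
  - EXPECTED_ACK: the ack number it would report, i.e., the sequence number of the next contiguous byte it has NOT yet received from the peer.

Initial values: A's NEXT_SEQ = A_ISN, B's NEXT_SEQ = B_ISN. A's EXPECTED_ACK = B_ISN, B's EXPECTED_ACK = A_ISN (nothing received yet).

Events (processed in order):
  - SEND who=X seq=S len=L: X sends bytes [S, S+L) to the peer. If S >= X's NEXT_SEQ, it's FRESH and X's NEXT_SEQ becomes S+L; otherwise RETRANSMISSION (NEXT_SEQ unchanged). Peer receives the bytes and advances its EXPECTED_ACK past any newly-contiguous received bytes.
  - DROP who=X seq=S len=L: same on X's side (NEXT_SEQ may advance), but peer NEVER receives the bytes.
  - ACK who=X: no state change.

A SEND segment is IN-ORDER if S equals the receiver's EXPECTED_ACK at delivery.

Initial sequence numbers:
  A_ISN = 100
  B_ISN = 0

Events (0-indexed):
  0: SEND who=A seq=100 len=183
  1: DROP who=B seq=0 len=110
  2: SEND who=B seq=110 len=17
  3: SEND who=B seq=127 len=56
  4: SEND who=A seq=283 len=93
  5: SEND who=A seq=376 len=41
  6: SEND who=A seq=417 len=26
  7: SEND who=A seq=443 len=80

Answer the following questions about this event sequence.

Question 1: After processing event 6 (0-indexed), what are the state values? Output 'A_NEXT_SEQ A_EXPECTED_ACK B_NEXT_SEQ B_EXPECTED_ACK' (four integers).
After event 0: A_seq=283 A_ack=0 B_seq=0 B_ack=283
After event 1: A_seq=283 A_ack=0 B_seq=110 B_ack=283
After event 2: A_seq=283 A_ack=0 B_seq=127 B_ack=283
After event 3: A_seq=283 A_ack=0 B_seq=183 B_ack=283
After event 4: A_seq=376 A_ack=0 B_seq=183 B_ack=376
After event 5: A_seq=417 A_ack=0 B_seq=183 B_ack=417
After event 6: A_seq=443 A_ack=0 B_seq=183 B_ack=443

443 0 183 443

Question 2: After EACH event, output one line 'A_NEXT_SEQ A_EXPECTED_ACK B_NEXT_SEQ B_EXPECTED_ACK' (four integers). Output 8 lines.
283 0 0 283
283 0 110 283
283 0 127 283
283 0 183 283
376 0 183 376
417 0 183 417
443 0 183 443
523 0 183 523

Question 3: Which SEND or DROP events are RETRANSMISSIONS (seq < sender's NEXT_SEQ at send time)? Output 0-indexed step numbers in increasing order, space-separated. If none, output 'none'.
Step 0: SEND seq=100 -> fresh
Step 1: DROP seq=0 -> fresh
Step 2: SEND seq=110 -> fresh
Step 3: SEND seq=127 -> fresh
Step 4: SEND seq=283 -> fresh
Step 5: SEND seq=376 -> fresh
Step 6: SEND seq=417 -> fresh
Step 7: SEND seq=443 -> fresh

Answer: none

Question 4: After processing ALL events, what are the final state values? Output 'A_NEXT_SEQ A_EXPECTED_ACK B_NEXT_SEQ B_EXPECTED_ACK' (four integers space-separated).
After event 0: A_seq=283 A_ack=0 B_seq=0 B_ack=283
After event 1: A_seq=283 A_ack=0 B_seq=110 B_ack=283
After event 2: A_seq=283 A_ack=0 B_seq=127 B_ack=283
After event 3: A_seq=283 A_ack=0 B_seq=183 B_ack=283
After event 4: A_seq=376 A_ack=0 B_seq=183 B_ack=376
After event 5: A_seq=417 A_ack=0 B_seq=183 B_ack=417
After event 6: A_seq=443 A_ack=0 B_seq=183 B_ack=443
After event 7: A_seq=523 A_ack=0 B_seq=183 B_ack=523

Answer: 523 0 183 523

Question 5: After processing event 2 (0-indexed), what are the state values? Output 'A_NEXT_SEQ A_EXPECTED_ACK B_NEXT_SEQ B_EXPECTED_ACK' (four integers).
After event 0: A_seq=283 A_ack=0 B_seq=0 B_ack=283
After event 1: A_seq=283 A_ack=0 B_seq=110 B_ack=283
After event 2: A_seq=283 A_ack=0 B_seq=127 B_ack=283

283 0 127 283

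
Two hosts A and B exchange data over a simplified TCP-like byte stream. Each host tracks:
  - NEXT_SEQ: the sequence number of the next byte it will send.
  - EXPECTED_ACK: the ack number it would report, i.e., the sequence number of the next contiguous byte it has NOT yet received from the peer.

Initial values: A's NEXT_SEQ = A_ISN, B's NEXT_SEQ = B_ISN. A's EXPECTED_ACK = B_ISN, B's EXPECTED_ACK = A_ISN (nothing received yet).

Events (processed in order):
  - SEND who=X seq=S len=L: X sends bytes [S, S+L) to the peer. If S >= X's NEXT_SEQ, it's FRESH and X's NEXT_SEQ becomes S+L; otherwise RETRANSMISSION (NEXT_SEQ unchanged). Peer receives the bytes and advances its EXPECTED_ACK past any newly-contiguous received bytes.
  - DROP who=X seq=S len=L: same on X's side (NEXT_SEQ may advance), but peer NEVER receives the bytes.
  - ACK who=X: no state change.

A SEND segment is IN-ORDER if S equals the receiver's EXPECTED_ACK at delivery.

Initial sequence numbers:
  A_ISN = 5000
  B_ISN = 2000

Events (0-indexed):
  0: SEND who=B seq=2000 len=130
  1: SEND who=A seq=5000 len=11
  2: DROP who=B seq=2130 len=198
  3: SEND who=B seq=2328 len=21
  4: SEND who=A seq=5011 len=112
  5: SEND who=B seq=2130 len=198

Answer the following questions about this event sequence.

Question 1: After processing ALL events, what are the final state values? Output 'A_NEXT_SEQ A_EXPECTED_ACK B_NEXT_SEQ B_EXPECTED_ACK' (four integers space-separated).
Answer: 5123 2349 2349 5123

Derivation:
After event 0: A_seq=5000 A_ack=2130 B_seq=2130 B_ack=5000
After event 1: A_seq=5011 A_ack=2130 B_seq=2130 B_ack=5011
After event 2: A_seq=5011 A_ack=2130 B_seq=2328 B_ack=5011
After event 3: A_seq=5011 A_ack=2130 B_seq=2349 B_ack=5011
After event 4: A_seq=5123 A_ack=2130 B_seq=2349 B_ack=5123
After event 5: A_seq=5123 A_ack=2349 B_seq=2349 B_ack=5123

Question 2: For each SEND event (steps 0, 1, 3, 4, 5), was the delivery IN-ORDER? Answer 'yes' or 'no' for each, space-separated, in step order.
Answer: yes yes no yes yes

Derivation:
Step 0: SEND seq=2000 -> in-order
Step 1: SEND seq=5000 -> in-order
Step 3: SEND seq=2328 -> out-of-order
Step 4: SEND seq=5011 -> in-order
Step 5: SEND seq=2130 -> in-order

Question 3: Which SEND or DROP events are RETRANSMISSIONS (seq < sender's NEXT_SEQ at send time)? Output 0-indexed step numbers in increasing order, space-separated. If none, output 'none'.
Step 0: SEND seq=2000 -> fresh
Step 1: SEND seq=5000 -> fresh
Step 2: DROP seq=2130 -> fresh
Step 3: SEND seq=2328 -> fresh
Step 4: SEND seq=5011 -> fresh
Step 5: SEND seq=2130 -> retransmit

Answer: 5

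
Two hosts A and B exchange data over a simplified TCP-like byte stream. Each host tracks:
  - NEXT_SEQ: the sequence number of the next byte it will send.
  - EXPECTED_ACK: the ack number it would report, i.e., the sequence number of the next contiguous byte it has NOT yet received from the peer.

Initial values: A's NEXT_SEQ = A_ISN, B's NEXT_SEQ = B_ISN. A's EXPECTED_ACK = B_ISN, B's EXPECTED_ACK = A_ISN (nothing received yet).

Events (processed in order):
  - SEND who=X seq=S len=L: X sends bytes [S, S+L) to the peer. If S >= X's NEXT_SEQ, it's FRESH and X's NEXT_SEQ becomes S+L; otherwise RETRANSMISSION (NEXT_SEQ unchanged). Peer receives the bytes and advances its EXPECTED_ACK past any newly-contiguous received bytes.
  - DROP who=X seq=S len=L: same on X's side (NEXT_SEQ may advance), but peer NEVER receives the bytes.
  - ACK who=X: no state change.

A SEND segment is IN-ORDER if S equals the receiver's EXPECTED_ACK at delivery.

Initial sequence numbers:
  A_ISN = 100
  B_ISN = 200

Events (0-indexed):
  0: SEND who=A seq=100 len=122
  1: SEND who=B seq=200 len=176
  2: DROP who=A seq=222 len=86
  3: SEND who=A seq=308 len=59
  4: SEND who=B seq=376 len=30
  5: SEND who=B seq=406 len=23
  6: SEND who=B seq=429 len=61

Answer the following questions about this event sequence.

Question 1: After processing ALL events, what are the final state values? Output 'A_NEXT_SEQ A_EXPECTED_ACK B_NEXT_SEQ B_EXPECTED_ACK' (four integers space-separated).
Answer: 367 490 490 222

Derivation:
After event 0: A_seq=222 A_ack=200 B_seq=200 B_ack=222
After event 1: A_seq=222 A_ack=376 B_seq=376 B_ack=222
After event 2: A_seq=308 A_ack=376 B_seq=376 B_ack=222
After event 3: A_seq=367 A_ack=376 B_seq=376 B_ack=222
After event 4: A_seq=367 A_ack=406 B_seq=406 B_ack=222
After event 5: A_seq=367 A_ack=429 B_seq=429 B_ack=222
After event 6: A_seq=367 A_ack=490 B_seq=490 B_ack=222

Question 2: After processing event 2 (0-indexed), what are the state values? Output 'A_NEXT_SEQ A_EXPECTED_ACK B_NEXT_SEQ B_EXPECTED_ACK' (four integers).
After event 0: A_seq=222 A_ack=200 B_seq=200 B_ack=222
After event 1: A_seq=222 A_ack=376 B_seq=376 B_ack=222
After event 2: A_seq=308 A_ack=376 B_seq=376 B_ack=222

308 376 376 222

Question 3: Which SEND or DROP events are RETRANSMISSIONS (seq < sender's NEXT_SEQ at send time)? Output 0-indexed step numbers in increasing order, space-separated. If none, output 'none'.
Step 0: SEND seq=100 -> fresh
Step 1: SEND seq=200 -> fresh
Step 2: DROP seq=222 -> fresh
Step 3: SEND seq=308 -> fresh
Step 4: SEND seq=376 -> fresh
Step 5: SEND seq=406 -> fresh
Step 6: SEND seq=429 -> fresh

Answer: none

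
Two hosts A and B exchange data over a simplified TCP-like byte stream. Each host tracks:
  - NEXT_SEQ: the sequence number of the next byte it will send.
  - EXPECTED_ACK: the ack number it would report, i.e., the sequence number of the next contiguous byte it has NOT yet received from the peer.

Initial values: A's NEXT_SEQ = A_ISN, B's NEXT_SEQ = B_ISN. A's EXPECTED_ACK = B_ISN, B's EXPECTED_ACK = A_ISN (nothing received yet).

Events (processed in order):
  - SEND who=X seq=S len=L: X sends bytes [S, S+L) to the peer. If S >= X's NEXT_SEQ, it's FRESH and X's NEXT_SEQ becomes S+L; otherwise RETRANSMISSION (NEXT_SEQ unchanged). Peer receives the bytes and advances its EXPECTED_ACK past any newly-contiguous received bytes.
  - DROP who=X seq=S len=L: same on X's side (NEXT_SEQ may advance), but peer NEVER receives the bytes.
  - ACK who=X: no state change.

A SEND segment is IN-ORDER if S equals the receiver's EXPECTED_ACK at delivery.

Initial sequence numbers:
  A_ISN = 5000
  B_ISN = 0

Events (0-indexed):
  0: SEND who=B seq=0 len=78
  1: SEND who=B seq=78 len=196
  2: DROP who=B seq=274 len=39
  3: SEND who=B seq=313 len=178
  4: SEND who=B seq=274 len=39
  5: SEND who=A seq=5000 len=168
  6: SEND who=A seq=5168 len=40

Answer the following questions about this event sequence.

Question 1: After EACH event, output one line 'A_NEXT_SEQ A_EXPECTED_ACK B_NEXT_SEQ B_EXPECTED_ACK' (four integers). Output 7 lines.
5000 78 78 5000
5000 274 274 5000
5000 274 313 5000
5000 274 491 5000
5000 491 491 5000
5168 491 491 5168
5208 491 491 5208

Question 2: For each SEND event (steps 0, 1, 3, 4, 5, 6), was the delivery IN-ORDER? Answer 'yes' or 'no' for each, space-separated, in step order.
Step 0: SEND seq=0 -> in-order
Step 1: SEND seq=78 -> in-order
Step 3: SEND seq=313 -> out-of-order
Step 4: SEND seq=274 -> in-order
Step 5: SEND seq=5000 -> in-order
Step 6: SEND seq=5168 -> in-order

Answer: yes yes no yes yes yes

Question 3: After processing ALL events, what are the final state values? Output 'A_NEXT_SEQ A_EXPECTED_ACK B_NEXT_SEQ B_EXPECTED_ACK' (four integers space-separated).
After event 0: A_seq=5000 A_ack=78 B_seq=78 B_ack=5000
After event 1: A_seq=5000 A_ack=274 B_seq=274 B_ack=5000
After event 2: A_seq=5000 A_ack=274 B_seq=313 B_ack=5000
After event 3: A_seq=5000 A_ack=274 B_seq=491 B_ack=5000
After event 4: A_seq=5000 A_ack=491 B_seq=491 B_ack=5000
After event 5: A_seq=5168 A_ack=491 B_seq=491 B_ack=5168
After event 6: A_seq=5208 A_ack=491 B_seq=491 B_ack=5208

Answer: 5208 491 491 5208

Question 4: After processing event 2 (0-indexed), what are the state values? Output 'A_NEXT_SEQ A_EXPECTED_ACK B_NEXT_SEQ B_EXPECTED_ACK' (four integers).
After event 0: A_seq=5000 A_ack=78 B_seq=78 B_ack=5000
After event 1: A_seq=5000 A_ack=274 B_seq=274 B_ack=5000
After event 2: A_seq=5000 A_ack=274 B_seq=313 B_ack=5000

5000 274 313 5000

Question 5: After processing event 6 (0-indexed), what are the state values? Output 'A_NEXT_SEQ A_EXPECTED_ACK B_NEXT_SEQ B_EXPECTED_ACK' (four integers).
After event 0: A_seq=5000 A_ack=78 B_seq=78 B_ack=5000
After event 1: A_seq=5000 A_ack=274 B_seq=274 B_ack=5000
After event 2: A_seq=5000 A_ack=274 B_seq=313 B_ack=5000
After event 3: A_seq=5000 A_ack=274 B_seq=491 B_ack=5000
After event 4: A_seq=5000 A_ack=491 B_seq=491 B_ack=5000
After event 5: A_seq=5168 A_ack=491 B_seq=491 B_ack=5168
After event 6: A_seq=5208 A_ack=491 B_seq=491 B_ack=5208

5208 491 491 5208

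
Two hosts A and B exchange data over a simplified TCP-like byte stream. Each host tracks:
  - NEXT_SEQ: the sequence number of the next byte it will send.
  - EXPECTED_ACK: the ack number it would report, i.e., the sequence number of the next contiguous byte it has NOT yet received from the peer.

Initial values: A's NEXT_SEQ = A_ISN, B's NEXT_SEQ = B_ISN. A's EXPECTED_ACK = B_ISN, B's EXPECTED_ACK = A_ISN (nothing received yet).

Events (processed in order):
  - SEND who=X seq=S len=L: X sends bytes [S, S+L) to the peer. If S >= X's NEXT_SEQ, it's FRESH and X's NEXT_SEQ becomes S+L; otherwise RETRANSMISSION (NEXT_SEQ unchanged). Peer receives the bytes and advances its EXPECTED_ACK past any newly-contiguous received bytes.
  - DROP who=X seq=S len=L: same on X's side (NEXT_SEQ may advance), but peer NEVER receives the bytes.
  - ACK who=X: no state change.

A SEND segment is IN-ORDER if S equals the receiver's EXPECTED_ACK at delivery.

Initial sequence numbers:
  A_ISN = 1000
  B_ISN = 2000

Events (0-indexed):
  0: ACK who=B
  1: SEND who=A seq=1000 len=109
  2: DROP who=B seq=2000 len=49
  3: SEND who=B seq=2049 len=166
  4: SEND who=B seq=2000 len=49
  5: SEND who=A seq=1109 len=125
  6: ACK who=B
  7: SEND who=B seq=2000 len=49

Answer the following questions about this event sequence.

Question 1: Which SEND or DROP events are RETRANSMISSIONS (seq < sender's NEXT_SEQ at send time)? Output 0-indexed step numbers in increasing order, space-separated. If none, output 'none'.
Answer: 4 7

Derivation:
Step 1: SEND seq=1000 -> fresh
Step 2: DROP seq=2000 -> fresh
Step 3: SEND seq=2049 -> fresh
Step 4: SEND seq=2000 -> retransmit
Step 5: SEND seq=1109 -> fresh
Step 7: SEND seq=2000 -> retransmit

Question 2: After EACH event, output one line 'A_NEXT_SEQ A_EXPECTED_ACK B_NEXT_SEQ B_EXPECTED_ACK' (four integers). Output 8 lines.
1000 2000 2000 1000
1109 2000 2000 1109
1109 2000 2049 1109
1109 2000 2215 1109
1109 2215 2215 1109
1234 2215 2215 1234
1234 2215 2215 1234
1234 2215 2215 1234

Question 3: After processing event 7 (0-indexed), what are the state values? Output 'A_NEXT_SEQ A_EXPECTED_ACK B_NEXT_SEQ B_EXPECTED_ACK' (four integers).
After event 0: A_seq=1000 A_ack=2000 B_seq=2000 B_ack=1000
After event 1: A_seq=1109 A_ack=2000 B_seq=2000 B_ack=1109
After event 2: A_seq=1109 A_ack=2000 B_seq=2049 B_ack=1109
After event 3: A_seq=1109 A_ack=2000 B_seq=2215 B_ack=1109
After event 4: A_seq=1109 A_ack=2215 B_seq=2215 B_ack=1109
After event 5: A_seq=1234 A_ack=2215 B_seq=2215 B_ack=1234
After event 6: A_seq=1234 A_ack=2215 B_seq=2215 B_ack=1234
After event 7: A_seq=1234 A_ack=2215 B_seq=2215 B_ack=1234

1234 2215 2215 1234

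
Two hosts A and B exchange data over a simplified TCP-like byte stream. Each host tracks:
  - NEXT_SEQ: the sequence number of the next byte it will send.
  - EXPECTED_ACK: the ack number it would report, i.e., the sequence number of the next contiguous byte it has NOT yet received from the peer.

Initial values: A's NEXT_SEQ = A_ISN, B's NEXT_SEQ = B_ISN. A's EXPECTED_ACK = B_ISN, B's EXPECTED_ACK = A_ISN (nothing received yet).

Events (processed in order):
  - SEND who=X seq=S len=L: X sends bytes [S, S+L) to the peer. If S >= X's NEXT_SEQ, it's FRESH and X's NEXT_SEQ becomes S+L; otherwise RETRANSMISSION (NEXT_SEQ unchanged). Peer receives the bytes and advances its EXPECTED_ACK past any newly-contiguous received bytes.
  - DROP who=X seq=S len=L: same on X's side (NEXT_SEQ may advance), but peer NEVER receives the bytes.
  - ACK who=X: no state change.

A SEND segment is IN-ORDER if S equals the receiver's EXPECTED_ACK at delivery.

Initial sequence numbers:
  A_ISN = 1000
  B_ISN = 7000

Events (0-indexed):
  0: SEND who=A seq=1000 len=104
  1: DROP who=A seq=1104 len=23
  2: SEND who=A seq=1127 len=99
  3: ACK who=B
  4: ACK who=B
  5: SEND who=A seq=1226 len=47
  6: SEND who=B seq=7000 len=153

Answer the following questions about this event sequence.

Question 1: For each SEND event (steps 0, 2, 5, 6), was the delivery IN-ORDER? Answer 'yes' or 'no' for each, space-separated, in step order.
Step 0: SEND seq=1000 -> in-order
Step 2: SEND seq=1127 -> out-of-order
Step 5: SEND seq=1226 -> out-of-order
Step 6: SEND seq=7000 -> in-order

Answer: yes no no yes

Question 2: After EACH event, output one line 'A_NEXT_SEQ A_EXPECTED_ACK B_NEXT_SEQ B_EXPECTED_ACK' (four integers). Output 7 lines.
1104 7000 7000 1104
1127 7000 7000 1104
1226 7000 7000 1104
1226 7000 7000 1104
1226 7000 7000 1104
1273 7000 7000 1104
1273 7153 7153 1104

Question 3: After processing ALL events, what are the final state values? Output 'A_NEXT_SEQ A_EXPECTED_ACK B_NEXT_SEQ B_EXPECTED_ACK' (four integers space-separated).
Answer: 1273 7153 7153 1104

Derivation:
After event 0: A_seq=1104 A_ack=7000 B_seq=7000 B_ack=1104
After event 1: A_seq=1127 A_ack=7000 B_seq=7000 B_ack=1104
After event 2: A_seq=1226 A_ack=7000 B_seq=7000 B_ack=1104
After event 3: A_seq=1226 A_ack=7000 B_seq=7000 B_ack=1104
After event 4: A_seq=1226 A_ack=7000 B_seq=7000 B_ack=1104
After event 5: A_seq=1273 A_ack=7000 B_seq=7000 B_ack=1104
After event 6: A_seq=1273 A_ack=7153 B_seq=7153 B_ack=1104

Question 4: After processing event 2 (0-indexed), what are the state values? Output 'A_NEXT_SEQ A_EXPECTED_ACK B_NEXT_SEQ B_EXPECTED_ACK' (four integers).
After event 0: A_seq=1104 A_ack=7000 B_seq=7000 B_ack=1104
After event 1: A_seq=1127 A_ack=7000 B_seq=7000 B_ack=1104
After event 2: A_seq=1226 A_ack=7000 B_seq=7000 B_ack=1104

1226 7000 7000 1104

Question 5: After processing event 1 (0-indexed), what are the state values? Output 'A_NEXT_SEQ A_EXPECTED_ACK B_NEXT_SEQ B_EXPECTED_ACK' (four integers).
After event 0: A_seq=1104 A_ack=7000 B_seq=7000 B_ack=1104
After event 1: A_seq=1127 A_ack=7000 B_seq=7000 B_ack=1104

1127 7000 7000 1104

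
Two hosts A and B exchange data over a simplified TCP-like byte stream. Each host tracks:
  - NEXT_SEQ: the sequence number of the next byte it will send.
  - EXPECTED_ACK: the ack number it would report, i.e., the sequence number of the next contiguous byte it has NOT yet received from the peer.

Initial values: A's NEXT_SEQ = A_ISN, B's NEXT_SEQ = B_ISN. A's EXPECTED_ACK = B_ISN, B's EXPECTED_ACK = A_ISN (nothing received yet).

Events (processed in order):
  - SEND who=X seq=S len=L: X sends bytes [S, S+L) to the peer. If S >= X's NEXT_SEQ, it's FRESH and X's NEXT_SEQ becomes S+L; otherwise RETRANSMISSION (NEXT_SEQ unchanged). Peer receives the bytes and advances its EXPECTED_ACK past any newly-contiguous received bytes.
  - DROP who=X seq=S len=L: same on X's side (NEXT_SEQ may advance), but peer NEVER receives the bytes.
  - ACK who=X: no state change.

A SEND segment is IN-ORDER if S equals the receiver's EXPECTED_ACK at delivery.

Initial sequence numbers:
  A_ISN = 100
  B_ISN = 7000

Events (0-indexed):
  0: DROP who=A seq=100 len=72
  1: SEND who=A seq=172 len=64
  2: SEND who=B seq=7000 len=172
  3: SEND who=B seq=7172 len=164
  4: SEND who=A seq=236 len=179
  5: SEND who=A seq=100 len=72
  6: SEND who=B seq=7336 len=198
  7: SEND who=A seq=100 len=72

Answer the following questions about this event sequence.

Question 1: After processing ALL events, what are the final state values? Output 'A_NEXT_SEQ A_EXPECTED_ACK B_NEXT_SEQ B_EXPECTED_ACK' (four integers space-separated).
Answer: 415 7534 7534 415

Derivation:
After event 0: A_seq=172 A_ack=7000 B_seq=7000 B_ack=100
After event 1: A_seq=236 A_ack=7000 B_seq=7000 B_ack=100
After event 2: A_seq=236 A_ack=7172 B_seq=7172 B_ack=100
After event 3: A_seq=236 A_ack=7336 B_seq=7336 B_ack=100
After event 4: A_seq=415 A_ack=7336 B_seq=7336 B_ack=100
After event 5: A_seq=415 A_ack=7336 B_seq=7336 B_ack=415
After event 6: A_seq=415 A_ack=7534 B_seq=7534 B_ack=415
After event 7: A_seq=415 A_ack=7534 B_seq=7534 B_ack=415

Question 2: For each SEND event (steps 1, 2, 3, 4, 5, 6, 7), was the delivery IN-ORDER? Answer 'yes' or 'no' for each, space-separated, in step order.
Step 1: SEND seq=172 -> out-of-order
Step 2: SEND seq=7000 -> in-order
Step 3: SEND seq=7172 -> in-order
Step 4: SEND seq=236 -> out-of-order
Step 5: SEND seq=100 -> in-order
Step 6: SEND seq=7336 -> in-order
Step 7: SEND seq=100 -> out-of-order

Answer: no yes yes no yes yes no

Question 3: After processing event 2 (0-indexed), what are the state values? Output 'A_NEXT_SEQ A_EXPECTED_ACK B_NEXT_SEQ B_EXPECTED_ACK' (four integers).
After event 0: A_seq=172 A_ack=7000 B_seq=7000 B_ack=100
After event 1: A_seq=236 A_ack=7000 B_seq=7000 B_ack=100
After event 2: A_seq=236 A_ack=7172 B_seq=7172 B_ack=100

236 7172 7172 100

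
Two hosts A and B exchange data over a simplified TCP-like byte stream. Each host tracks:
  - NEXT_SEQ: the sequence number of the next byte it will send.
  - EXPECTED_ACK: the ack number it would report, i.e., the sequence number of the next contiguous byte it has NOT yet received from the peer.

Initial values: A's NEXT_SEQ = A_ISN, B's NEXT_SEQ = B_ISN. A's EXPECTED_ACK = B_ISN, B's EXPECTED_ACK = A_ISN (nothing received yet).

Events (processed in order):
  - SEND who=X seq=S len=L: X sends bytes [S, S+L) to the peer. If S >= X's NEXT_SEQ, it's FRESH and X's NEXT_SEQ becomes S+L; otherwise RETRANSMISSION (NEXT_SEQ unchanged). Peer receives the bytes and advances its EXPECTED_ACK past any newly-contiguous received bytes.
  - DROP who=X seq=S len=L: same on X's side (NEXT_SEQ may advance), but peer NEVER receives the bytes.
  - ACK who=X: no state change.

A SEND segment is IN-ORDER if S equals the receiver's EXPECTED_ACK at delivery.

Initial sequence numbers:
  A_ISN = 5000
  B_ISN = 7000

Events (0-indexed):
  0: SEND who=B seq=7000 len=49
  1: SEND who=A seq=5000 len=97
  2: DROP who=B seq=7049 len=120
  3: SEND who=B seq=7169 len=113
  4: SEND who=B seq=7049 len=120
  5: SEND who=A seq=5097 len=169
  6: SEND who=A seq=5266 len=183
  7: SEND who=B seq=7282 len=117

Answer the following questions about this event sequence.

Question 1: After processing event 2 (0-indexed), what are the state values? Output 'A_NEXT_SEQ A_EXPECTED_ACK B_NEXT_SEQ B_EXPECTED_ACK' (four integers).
After event 0: A_seq=5000 A_ack=7049 B_seq=7049 B_ack=5000
After event 1: A_seq=5097 A_ack=7049 B_seq=7049 B_ack=5097
After event 2: A_seq=5097 A_ack=7049 B_seq=7169 B_ack=5097

5097 7049 7169 5097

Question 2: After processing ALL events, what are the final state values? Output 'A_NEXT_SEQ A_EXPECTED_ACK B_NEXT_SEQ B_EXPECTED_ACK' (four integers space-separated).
Answer: 5449 7399 7399 5449

Derivation:
After event 0: A_seq=5000 A_ack=7049 B_seq=7049 B_ack=5000
After event 1: A_seq=5097 A_ack=7049 B_seq=7049 B_ack=5097
After event 2: A_seq=5097 A_ack=7049 B_seq=7169 B_ack=5097
After event 3: A_seq=5097 A_ack=7049 B_seq=7282 B_ack=5097
After event 4: A_seq=5097 A_ack=7282 B_seq=7282 B_ack=5097
After event 5: A_seq=5266 A_ack=7282 B_seq=7282 B_ack=5266
After event 6: A_seq=5449 A_ack=7282 B_seq=7282 B_ack=5449
After event 7: A_seq=5449 A_ack=7399 B_seq=7399 B_ack=5449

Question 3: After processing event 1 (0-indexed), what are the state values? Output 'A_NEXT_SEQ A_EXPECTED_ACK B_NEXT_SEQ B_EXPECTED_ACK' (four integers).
After event 0: A_seq=5000 A_ack=7049 B_seq=7049 B_ack=5000
After event 1: A_seq=5097 A_ack=7049 B_seq=7049 B_ack=5097

5097 7049 7049 5097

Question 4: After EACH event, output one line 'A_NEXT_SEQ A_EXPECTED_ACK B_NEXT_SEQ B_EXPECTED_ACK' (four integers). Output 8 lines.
5000 7049 7049 5000
5097 7049 7049 5097
5097 7049 7169 5097
5097 7049 7282 5097
5097 7282 7282 5097
5266 7282 7282 5266
5449 7282 7282 5449
5449 7399 7399 5449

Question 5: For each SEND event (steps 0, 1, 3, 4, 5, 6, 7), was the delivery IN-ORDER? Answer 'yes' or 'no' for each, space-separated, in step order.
Step 0: SEND seq=7000 -> in-order
Step 1: SEND seq=5000 -> in-order
Step 3: SEND seq=7169 -> out-of-order
Step 4: SEND seq=7049 -> in-order
Step 5: SEND seq=5097 -> in-order
Step 6: SEND seq=5266 -> in-order
Step 7: SEND seq=7282 -> in-order

Answer: yes yes no yes yes yes yes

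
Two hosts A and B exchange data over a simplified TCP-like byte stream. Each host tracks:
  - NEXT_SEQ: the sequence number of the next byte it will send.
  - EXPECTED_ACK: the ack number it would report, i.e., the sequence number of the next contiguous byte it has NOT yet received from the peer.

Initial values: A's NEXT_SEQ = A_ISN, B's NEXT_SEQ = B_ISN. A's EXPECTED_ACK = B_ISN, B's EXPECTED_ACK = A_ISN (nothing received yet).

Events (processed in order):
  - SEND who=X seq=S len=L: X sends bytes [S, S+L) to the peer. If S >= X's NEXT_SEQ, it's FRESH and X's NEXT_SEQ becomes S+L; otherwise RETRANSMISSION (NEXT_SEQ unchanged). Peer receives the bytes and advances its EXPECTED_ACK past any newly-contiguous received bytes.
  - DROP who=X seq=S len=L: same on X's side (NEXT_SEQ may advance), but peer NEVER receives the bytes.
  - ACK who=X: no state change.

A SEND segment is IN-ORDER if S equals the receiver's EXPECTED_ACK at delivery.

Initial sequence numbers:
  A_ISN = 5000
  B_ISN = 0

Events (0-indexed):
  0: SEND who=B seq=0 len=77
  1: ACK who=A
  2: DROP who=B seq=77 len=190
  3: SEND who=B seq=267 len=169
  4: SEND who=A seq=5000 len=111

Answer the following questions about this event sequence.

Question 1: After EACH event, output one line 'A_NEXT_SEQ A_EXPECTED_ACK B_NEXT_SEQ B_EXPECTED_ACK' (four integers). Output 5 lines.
5000 77 77 5000
5000 77 77 5000
5000 77 267 5000
5000 77 436 5000
5111 77 436 5111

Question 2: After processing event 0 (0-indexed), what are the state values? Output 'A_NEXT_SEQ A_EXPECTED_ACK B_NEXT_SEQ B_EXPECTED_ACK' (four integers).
After event 0: A_seq=5000 A_ack=77 B_seq=77 B_ack=5000

5000 77 77 5000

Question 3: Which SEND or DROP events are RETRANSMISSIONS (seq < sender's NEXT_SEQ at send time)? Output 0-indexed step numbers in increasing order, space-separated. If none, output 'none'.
Answer: none

Derivation:
Step 0: SEND seq=0 -> fresh
Step 2: DROP seq=77 -> fresh
Step 3: SEND seq=267 -> fresh
Step 4: SEND seq=5000 -> fresh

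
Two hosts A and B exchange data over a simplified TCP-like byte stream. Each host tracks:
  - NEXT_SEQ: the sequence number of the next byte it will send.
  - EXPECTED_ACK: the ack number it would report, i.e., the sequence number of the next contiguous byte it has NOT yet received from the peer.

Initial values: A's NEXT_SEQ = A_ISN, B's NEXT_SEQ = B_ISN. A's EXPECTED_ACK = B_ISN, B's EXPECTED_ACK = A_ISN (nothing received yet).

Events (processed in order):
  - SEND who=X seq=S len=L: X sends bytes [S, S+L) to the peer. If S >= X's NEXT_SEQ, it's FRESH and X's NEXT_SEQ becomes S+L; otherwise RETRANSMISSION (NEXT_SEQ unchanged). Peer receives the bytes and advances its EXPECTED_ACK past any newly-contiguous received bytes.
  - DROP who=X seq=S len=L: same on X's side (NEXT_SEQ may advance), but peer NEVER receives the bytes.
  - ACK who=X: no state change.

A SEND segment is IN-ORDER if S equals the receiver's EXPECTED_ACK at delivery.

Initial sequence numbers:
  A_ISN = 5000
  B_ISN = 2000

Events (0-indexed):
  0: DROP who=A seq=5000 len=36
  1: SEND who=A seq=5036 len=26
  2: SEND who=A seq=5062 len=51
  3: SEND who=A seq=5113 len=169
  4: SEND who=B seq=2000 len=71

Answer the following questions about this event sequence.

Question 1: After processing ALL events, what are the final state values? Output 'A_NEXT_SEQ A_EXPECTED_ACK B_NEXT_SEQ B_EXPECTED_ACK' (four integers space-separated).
Answer: 5282 2071 2071 5000

Derivation:
After event 0: A_seq=5036 A_ack=2000 B_seq=2000 B_ack=5000
After event 1: A_seq=5062 A_ack=2000 B_seq=2000 B_ack=5000
After event 2: A_seq=5113 A_ack=2000 B_seq=2000 B_ack=5000
After event 3: A_seq=5282 A_ack=2000 B_seq=2000 B_ack=5000
After event 4: A_seq=5282 A_ack=2071 B_seq=2071 B_ack=5000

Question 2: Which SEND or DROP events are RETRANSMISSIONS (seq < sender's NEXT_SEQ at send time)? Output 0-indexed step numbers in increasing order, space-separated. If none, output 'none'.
Answer: none

Derivation:
Step 0: DROP seq=5000 -> fresh
Step 1: SEND seq=5036 -> fresh
Step 2: SEND seq=5062 -> fresh
Step 3: SEND seq=5113 -> fresh
Step 4: SEND seq=2000 -> fresh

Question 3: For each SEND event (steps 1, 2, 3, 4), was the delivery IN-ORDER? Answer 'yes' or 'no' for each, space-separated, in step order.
Step 1: SEND seq=5036 -> out-of-order
Step 2: SEND seq=5062 -> out-of-order
Step 3: SEND seq=5113 -> out-of-order
Step 4: SEND seq=2000 -> in-order

Answer: no no no yes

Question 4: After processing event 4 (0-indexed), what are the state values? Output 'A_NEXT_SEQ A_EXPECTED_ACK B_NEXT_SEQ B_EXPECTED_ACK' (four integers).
After event 0: A_seq=5036 A_ack=2000 B_seq=2000 B_ack=5000
After event 1: A_seq=5062 A_ack=2000 B_seq=2000 B_ack=5000
After event 2: A_seq=5113 A_ack=2000 B_seq=2000 B_ack=5000
After event 3: A_seq=5282 A_ack=2000 B_seq=2000 B_ack=5000
After event 4: A_seq=5282 A_ack=2071 B_seq=2071 B_ack=5000

5282 2071 2071 5000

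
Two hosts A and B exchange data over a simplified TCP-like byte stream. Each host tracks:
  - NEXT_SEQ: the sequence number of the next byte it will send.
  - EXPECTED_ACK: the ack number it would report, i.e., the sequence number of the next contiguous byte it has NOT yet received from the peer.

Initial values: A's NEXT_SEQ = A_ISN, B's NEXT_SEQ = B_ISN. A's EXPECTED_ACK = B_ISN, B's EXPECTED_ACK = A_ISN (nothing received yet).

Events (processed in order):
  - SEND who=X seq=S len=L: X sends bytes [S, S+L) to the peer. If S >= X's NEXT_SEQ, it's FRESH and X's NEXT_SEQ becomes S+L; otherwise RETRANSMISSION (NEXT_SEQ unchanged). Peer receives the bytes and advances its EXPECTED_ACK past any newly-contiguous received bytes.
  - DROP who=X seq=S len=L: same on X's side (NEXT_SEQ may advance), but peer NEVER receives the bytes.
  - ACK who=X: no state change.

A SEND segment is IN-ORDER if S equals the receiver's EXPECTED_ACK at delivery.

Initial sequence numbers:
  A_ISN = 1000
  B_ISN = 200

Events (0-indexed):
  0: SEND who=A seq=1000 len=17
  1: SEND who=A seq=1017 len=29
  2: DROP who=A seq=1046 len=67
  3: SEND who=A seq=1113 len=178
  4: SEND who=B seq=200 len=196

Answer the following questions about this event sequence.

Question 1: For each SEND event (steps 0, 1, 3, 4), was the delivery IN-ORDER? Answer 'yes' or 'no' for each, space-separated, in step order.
Answer: yes yes no yes

Derivation:
Step 0: SEND seq=1000 -> in-order
Step 1: SEND seq=1017 -> in-order
Step 3: SEND seq=1113 -> out-of-order
Step 4: SEND seq=200 -> in-order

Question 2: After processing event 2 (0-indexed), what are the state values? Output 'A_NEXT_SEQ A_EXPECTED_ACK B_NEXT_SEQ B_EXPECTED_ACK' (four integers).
After event 0: A_seq=1017 A_ack=200 B_seq=200 B_ack=1017
After event 1: A_seq=1046 A_ack=200 B_seq=200 B_ack=1046
After event 2: A_seq=1113 A_ack=200 B_seq=200 B_ack=1046

1113 200 200 1046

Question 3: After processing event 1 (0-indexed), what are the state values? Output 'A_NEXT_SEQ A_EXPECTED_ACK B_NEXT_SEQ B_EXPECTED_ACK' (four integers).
After event 0: A_seq=1017 A_ack=200 B_seq=200 B_ack=1017
After event 1: A_seq=1046 A_ack=200 B_seq=200 B_ack=1046

1046 200 200 1046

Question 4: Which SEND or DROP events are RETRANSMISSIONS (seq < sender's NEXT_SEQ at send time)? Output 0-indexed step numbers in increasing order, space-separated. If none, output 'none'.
Answer: none

Derivation:
Step 0: SEND seq=1000 -> fresh
Step 1: SEND seq=1017 -> fresh
Step 2: DROP seq=1046 -> fresh
Step 3: SEND seq=1113 -> fresh
Step 4: SEND seq=200 -> fresh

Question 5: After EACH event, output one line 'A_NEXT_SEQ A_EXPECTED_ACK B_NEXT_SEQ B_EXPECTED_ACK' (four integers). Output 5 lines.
1017 200 200 1017
1046 200 200 1046
1113 200 200 1046
1291 200 200 1046
1291 396 396 1046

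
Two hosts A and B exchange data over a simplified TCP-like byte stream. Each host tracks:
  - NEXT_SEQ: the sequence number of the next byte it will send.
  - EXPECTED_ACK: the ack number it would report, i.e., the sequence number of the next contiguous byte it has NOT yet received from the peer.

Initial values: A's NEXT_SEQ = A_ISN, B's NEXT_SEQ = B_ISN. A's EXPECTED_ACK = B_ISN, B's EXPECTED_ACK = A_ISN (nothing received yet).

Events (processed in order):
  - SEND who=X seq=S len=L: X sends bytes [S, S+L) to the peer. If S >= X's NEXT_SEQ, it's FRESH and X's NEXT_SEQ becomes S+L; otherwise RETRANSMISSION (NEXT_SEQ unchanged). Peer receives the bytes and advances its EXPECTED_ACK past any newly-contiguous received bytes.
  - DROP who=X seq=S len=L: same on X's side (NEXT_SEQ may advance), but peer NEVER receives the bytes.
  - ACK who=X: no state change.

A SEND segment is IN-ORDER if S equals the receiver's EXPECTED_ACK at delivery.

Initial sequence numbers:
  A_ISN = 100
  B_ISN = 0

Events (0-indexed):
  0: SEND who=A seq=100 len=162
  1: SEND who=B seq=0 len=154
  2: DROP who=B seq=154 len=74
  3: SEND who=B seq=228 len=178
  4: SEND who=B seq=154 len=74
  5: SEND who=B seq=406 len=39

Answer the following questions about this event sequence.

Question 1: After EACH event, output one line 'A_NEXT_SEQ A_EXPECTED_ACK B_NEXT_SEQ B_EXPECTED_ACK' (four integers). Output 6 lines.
262 0 0 262
262 154 154 262
262 154 228 262
262 154 406 262
262 406 406 262
262 445 445 262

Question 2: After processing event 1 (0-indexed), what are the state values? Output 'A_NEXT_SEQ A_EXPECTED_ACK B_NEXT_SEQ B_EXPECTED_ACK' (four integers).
After event 0: A_seq=262 A_ack=0 B_seq=0 B_ack=262
After event 1: A_seq=262 A_ack=154 B_seq=154 B_ack=262

262 154 154 262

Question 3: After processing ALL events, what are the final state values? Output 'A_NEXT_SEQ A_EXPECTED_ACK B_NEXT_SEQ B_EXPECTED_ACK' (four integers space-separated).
Answer: 262 445 445 262

Derivation:
After event 0: A_seq=262 A_ack=0 B_seq=0 B_ack=262
After event 1: A_seq=262 A_ack=154 B_seq=154 B_ack=262
After event 2: A_seq=262 A_ack=154 B_seq=228 B_ack=262
After event 3: A_seq=262 A_ack=154 B_seq=406 B_ack=262
After event 4: A_seq=262 A_ack=406 B_seq=406 B_ack=262
After event 5: A_seq=262 A_ack=445 B_seq=445 B_ack=262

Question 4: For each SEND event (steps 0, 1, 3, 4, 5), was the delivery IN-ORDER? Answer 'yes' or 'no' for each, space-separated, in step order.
Step 0: SEND seq=100 -> in-order
Step 1: SEND seq=0 -> in-order
Step 3: SEND seq=228 -> out-of-order
Step 4: SEND seq=154 -> in-order
Step 5: SEND seq=406 -> in-order

Answer: yes yes no yes yes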